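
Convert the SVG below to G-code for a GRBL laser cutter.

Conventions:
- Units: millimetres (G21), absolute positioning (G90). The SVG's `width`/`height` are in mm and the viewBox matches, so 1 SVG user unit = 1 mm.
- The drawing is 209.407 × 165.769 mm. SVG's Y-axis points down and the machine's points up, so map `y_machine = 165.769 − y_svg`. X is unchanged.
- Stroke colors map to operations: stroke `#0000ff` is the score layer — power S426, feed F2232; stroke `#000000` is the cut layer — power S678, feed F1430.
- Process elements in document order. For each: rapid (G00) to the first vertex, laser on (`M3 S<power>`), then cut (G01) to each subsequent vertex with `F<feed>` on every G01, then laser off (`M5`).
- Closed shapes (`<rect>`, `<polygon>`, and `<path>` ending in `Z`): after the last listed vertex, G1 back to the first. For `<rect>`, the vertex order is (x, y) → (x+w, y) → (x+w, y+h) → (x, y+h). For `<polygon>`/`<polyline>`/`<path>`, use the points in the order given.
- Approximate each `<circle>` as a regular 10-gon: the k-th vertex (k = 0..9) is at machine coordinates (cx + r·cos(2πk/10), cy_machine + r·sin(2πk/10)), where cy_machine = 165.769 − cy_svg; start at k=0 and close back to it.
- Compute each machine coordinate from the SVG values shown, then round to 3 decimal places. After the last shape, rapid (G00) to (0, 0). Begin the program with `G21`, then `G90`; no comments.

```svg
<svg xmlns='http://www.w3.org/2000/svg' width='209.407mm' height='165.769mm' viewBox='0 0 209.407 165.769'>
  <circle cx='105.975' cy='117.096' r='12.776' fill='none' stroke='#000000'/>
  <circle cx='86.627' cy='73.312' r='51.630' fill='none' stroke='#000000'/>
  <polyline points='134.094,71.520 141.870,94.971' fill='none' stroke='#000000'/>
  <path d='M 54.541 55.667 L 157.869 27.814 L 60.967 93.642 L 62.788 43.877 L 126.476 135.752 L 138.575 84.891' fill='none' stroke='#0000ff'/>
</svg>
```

1 u = 1 mm; y_m = 165.769 − y.

[1] `<circle>` circle, #000000→cut S678 F1430: (118.751,48.673) → (116.311,56.183) → (109.923,60.824) → (102.027,60.824) → (95.639,56.183) → (93.199,48.673) → (95.639,41.163) → (102.027,36.522) → (109.923,36.522) → (116.311,41.163) → (118.751,48.673) (closed)

[2] `<circle>` circle, #000000→cut S678 F1430: (138.257,92.457) → (128.397,122.804) → (102.582,141.560) → (70.672,141.560) → (44.857,122.804) → (34.997,92.457) → (44.857,62.110) → (70.672,43.354) → (102.582,43.354) → (128.397,62.110) → (138.257,92.457) (closed)

[3] `<polyline>` line segment, #000000→cut S678 F1430: (134.094,94.249) → (141.870,70.798)

[4] `<path>` open polyline, #0000ff→score S426 F2232: (54.541,110.102) → (157.869,137.955) → (60.967,72.127) → (62.788,121.892) → (126.476,30.017) → (138.575,80.878)

G21
G90
G00 X118.751 Y48.673
M3 S678
G01 X116.311 Y56.183 F1430
G01 X109.923 Y60.824 F1430
G01 X102.027 Y60.824 F1430
G01 X95.639 Y56.183 F1430
G01 X93.199 Y48.673 F1430
G01 X95.639 Y41.163 F1430
G01 X102.027 Y36.522 F1430
G01 X109.923 Y36.522 F1430
G01 X116.311 Y41.163 F1430
G01 X118.751 Y48.673 F1430
M5
G00 X138.257 Y92.457
M3 S678
G01 X128.397 Y122.804 F1430
G01 X102.582 Y141.560 F1430
G01 X70.672 Y141.560 F1430
G01 X44.857 Y122.804 F1430
G01 X34.997 Y92.457 F1430
G01 X44.857 Y62.110 F1430
G01 X70.672 Y43.354 F1430
G01 X102.582 Y43.354 F1430
G01 X128.397 Y62.110 F1430
G01 X138.257 Y92.457 F1430
M5
G00 X134.094 Y94.249
M3 S678
G01 X141.870 Y70.798 F1430
M5
G00 X54.541 Y110.102
M3 S426
G01 X157.869 Y137.955 F2232
G01 X60.967 Y72.127 F2232
G01 X62.788 Y121.892 F2232
G01 X126.476 Y30.017 F2232
G01 X138.575 Y80.878 F2232
M5
G00 X0.000 Y0.000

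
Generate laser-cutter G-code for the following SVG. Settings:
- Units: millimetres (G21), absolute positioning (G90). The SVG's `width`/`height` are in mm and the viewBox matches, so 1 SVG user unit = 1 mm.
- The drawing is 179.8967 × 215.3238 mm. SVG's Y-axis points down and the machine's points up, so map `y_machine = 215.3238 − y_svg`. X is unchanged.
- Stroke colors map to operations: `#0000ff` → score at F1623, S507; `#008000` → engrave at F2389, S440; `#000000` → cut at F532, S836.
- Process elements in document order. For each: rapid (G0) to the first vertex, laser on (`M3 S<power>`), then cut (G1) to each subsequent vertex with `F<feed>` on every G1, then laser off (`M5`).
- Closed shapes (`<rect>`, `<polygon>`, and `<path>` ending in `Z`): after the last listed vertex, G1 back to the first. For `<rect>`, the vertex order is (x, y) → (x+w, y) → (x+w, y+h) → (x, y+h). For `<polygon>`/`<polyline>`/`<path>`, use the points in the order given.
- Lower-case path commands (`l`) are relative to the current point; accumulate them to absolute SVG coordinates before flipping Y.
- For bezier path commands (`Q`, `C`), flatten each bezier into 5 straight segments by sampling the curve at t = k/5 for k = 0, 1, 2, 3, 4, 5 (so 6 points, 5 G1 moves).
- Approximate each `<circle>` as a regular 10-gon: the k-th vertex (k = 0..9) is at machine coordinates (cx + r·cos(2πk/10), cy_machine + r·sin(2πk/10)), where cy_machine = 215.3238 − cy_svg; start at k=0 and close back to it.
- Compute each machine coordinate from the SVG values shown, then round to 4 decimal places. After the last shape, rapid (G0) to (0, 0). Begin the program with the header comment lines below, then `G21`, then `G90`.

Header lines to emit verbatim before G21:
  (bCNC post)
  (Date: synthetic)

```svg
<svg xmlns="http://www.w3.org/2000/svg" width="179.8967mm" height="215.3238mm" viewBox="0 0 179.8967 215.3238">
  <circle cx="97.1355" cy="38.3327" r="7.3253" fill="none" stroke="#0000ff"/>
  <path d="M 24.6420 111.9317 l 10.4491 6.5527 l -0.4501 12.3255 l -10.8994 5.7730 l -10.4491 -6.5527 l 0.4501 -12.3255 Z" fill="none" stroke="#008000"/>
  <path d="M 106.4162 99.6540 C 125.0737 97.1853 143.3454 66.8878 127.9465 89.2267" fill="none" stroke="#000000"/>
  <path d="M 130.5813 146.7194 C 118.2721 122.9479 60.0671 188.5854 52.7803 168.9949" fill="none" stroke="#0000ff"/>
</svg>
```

Since the viewBox matches the mm dimensions, user units are millimetres directly. The only transform is the Y-flip y_m = 215.3238 − y_svg.

Shape 1 is a circle drawn with `<circle>`. Its stroke #0000ff means score at S507, F1623. After flipping Y the toolpath is (104.4608,176.9911) → (103.0618,181.2968) → (99.3991,183.9579) → (94.8719,183.9579) → (91.2092,181.2968) → (89.8102,176.9911) → (91.2092,172.6854) → (94.8719,170.0243) → (99.3991,170.0243) → (103.0618,172.6854) → (104.4608,176.9911), returning to the start.

Shape 2 is a regular polygon drawn with `<path>`. Its stroke #008000 means engrave at S440, F2389. After flipping Y the toolpath is (24.6420,103.3921) → (35.0911,96.8394) → (34.6410,84.5139) → (23.7416,78.7409) → (13.2925,85.2936) → (13.7426,97.6191) → (24.6420,103.3921), returning to the start.

Shape 3 is a cubic bezier drawn with `<path>`. Its stroke #000000 means cut at S836, F532. After flipping Y the toolpath is (106.4162,115.6698) → (117.2981,119.8468) → (126.4898,126.8403) → (132.3935,132.7881) → (133.4116,133.8278) → (127.9465,126.0971).

Shape 4 is a cubic bezier drawn with `<path>`. Its stroke #0000ff means score at S507, F1623. After flipping Y the toolpath is (130.5813,68.6044) → (118.4628,73.5353) → (99.9764,65.3906) → (79.7691,52.5530) → (62.4881,43.4049) → (52.7803,46.3289).

(bCNC post)
(Date: synthetic)
G21
G90
G0 X104.4608 Y176.9911
M3 S507
G1 X103.0618 Y181.2968 F1623
G1 X99.3991 Y183.9579 F1623
G1 X94.8719 Y183.9579 F1623
G1 X91.2092 Y181.2968 F1623
G1 X89.8102 Y176.9911 F1623
G1 X91.2092 Y172.6854 F1623
G1 X94.8719 Y170.0243 F1623
G1 X99.3991 Y170.0243 F1623
G1 X103.0618 Y172.6854 F1623
G1 X104.4608 Y176.9911 F1623
M5
G0 X24.6420 Y103.3921
M3 S440
G1 X35.0911 Y96.8394 F2389
G1 X34.6410 Y84.5139 F2389
G1 X23.7416 Y78.7409 F2389
G1 X13.2925 Y85.2936 F2389
G1 X13.7426 Y97.6191 F2389
G1 X24.6420 Y103.3921 F2389
M5
G0 X106.4162 Y115.6698
M3 S836
G1 X117.2981 Y119.8468 F532
G1 X126.4898 Y126.8403 F532
G1 X132.3935 Y132.7881 F532
G1 X133.4116 Y133.8278 F532
G1 X127.9465 Y126.0971 F532
M5
G0 X130.5813 Y68.6044
M3 S507
G1 X118.4628 Y73.5353 F1623
G1 X99.9764 Y65.3906 F1623
G1 X79.7691 Y52.5530 F1623
G1 X62.4881 Y43.4049 F1623
G1 X52.7803 Y46.3289 F1623
M5
G0 X0.0000 Y0.0000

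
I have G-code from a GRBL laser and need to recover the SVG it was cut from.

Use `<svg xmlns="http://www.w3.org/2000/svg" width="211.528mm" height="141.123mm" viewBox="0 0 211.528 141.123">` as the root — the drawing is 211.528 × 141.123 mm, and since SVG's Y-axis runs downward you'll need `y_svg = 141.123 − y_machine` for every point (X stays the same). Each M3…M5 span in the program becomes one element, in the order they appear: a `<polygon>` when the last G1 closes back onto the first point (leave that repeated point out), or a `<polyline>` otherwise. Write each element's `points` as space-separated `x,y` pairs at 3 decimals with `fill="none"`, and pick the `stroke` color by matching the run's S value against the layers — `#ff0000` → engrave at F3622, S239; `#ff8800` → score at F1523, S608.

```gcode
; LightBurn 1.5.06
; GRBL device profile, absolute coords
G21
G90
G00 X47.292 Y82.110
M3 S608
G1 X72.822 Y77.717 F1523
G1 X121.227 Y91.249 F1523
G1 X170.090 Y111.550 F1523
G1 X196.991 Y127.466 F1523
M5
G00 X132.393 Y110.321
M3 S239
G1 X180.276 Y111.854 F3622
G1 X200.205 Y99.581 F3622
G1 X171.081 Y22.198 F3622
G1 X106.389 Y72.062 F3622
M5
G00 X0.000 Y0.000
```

<svg xmlns="http://www.w3.org/2000/svg" width="211.528mm" height="141.123mm" viewBox="0 0 211.528 141.123">
  <polyline points="47.292,59.013 72.822,63.406 121.227,49.874 170.090,29.573 196.991,13.657" fill="none" stroke="#ff8800"/>
  <polyline points="132.393,30.802 180.276,29.269 200.205,41.542 171.081,118.925 106.389,69.061" fill="none" stroke="#ff0000"/>
</svg>

y_svg = 141.123 − y_m.

[1] S608→`#ff8800` (score); open run; points: 47.292,59.013 72.822,63.406 121.227,49.874 170.090,29.573 196.991,13.657

[2] S239→`#ff0000` (engrave); open run; points: 132.393,30.802 180.276,29.269 200.205,41.542 171.081,118.925 106.389,69.061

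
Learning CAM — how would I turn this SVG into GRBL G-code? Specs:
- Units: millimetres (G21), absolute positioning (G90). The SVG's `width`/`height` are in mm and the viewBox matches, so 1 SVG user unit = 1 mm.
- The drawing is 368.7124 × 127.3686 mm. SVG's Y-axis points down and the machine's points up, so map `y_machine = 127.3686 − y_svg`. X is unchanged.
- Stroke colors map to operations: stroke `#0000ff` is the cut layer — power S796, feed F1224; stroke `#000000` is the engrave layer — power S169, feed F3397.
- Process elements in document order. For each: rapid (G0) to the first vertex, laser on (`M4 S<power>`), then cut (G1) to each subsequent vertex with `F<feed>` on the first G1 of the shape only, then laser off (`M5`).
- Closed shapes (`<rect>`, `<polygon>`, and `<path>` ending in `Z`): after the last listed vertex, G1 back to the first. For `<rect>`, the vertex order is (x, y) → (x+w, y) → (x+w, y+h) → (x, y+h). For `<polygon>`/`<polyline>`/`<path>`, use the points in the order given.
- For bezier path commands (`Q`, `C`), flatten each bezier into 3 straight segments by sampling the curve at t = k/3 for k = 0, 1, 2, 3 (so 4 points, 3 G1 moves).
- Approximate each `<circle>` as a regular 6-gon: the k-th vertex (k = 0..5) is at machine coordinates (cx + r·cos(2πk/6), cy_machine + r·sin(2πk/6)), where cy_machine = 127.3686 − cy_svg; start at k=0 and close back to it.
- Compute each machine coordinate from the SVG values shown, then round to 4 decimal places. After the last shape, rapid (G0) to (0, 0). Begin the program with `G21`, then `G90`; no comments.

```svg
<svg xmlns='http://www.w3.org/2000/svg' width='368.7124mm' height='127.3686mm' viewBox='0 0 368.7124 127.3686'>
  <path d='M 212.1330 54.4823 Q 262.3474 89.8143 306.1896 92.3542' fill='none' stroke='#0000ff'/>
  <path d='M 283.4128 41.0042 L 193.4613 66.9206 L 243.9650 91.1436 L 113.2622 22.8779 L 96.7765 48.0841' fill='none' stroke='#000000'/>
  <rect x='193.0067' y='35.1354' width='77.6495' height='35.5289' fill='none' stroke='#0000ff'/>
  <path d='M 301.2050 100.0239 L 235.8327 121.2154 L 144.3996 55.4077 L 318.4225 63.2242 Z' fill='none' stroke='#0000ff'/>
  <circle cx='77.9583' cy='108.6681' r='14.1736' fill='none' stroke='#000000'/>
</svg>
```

G21
G90
G0 X212.1330 Y72.8863
M4 S796
G1 X244.9012 Y52.9752 F1224
G1 X276.2534 Y40.3512
G1 X306.1896 Y35.0144
M5
G0 X283.4128 Y86.3644
M4 S169
G1 X193.4613 Y60.4480 F3397
G1 X243.9650 Y36.2250
G1 X113.2622 Y104.4907
G1 X96.7765 Y79.2845
M5
G0 X193.0067 Y92.2332
M4 S796
G1 X270.6562 Y92.2332 F1224
G1 X270.6562 Y56.7043
G1 X193.0067 Y56.7043
G1 X193.0067 Y92.2332
M5
G0 X301.2050 Y27.3447
M4 S796
G1 X235.8327 Y6.1532 F1224
G1 X144.3996 Y71.9609
G1 X318.4225 Y64.1444
G1 X301.2050 Y27.3447
M5
G0 X92.1319 Y18.7005
M4 S169
G1 X85.0451 Y30.9752 F3397
G1 X70.8715 Y30.9752
G1 X63.7847 Y18.7005
G1 X70.8715 Y6.4258
G1 X85.0451 Y6.4258
G1 X92.1319 Y18.7005
M5
G0 X0.0000 Y0.0000

1 u = 1 mm; y_m = 127.3686 − y.

[1] `<path>` quadratic bezier, #0000ff→cut S796 F1224: (212.1330,72.8863) → (244.9012,52.9752) → (276.2534,40.3512) → (306.1896,35.0144)

[2] `<path>` open polyline, #000000→engrave S169 F3397: (283.4128,86.3644) → (193.4613,60.4480) → (243.9650,36.2250) → (113.2622,104.4907) → (96.7765,79.2845)

[3] `<rect>` rectangle, #0000ff→cut S796 F1224: (193.0067,92.2332) → (270.6562,92.2332) → (270.6562,56.7043) → (193.0067,56.7043) → (193.0067,92.2332) (closed)

[4] `<path>` closed polygon, #0000ff→cut S796 F1224: (301.2050,27.3447) → (235.8327,6.1532) → (144.3996,71.9609) → (318.4225,64.1444) → (301.2050,27.3447) (closed)

[5] `<circle>` circle, #000000→engrave S169 F3397: (92.1319,18.7005) → (85.0451,30.9752) → (70.8715,30.9752) → (63.7847,18.7005) → (70.8715,6.4258) → (85.0451,6.4258) → (92.1319,18.7005) (closed)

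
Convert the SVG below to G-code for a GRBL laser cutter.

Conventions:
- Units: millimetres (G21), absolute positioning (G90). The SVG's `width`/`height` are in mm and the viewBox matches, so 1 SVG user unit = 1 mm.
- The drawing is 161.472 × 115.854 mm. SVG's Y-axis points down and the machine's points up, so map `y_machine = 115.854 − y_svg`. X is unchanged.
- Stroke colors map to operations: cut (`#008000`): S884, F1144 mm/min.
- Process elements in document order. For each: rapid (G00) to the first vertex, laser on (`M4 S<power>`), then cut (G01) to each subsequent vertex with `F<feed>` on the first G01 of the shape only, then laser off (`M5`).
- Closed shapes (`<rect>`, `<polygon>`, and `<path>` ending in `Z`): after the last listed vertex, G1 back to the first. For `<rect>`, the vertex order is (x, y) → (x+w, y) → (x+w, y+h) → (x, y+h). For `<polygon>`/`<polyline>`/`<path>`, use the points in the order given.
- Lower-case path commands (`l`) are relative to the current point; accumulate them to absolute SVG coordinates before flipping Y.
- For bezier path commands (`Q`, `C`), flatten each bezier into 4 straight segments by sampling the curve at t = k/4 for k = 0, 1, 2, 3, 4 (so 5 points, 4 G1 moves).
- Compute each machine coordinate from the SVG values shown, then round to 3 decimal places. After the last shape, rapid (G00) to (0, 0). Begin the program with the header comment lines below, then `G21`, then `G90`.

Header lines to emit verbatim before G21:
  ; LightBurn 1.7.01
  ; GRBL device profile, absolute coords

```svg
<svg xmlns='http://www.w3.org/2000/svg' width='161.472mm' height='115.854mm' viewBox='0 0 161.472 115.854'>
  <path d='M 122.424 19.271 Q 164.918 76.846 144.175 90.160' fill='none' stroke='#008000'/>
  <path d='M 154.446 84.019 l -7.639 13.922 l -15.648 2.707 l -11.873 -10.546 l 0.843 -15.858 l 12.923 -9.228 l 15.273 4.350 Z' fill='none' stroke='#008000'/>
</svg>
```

; LightBurn 1.7.01
; GRBL device profile, absolute coords
G21
G90
G00 X122.424 Y96.583
M4 S884
G01 X139.719 Y70.562 F1144
G01 X149.109 Y50.073
G01 X150.594 Y35.117
G01 X144.175 Y25.694
M5
G00 X154.446 Y31.835
M4 S884
G01 X146.807 Y17.913 F1144
G01 X131.159 Y15.206
G01 X119.286 Y25.752
G01 X120.129 Y41.610
G01 X133.052 Y50.838
G01 X148.325 Y46.488
G01 X154.446 Y31.835
M5
G00 X0.000 Y0.000

Since the viewBox matches the mm dimensions, user units are millimetres directly. The only transform is the Y-flip y_m = 115.854 − y_svg.

Shape 1 is a quadratic bezier drawn with `<path>`. Its stroke #008000 means cut at S884, F1144. After flipping Y the toolpath is (122.424,96.583) → (139.719,70.562) → (149.109,50.073) → (150.594,35.117) → (144.175,25.694).

Shape 2 is a regular polygon drawn with `<path>`. Its stroke #008000 means cut at S884, F1144. After flipping Y the toolpath is (154.446,31.835) → (146.807,17.913) → (131.159,15.206) → (119.286,25.752) → (120.129,41.610) → (133.052,50.838) → (148.325,46.488) → (154.446,31.835), returning to the start.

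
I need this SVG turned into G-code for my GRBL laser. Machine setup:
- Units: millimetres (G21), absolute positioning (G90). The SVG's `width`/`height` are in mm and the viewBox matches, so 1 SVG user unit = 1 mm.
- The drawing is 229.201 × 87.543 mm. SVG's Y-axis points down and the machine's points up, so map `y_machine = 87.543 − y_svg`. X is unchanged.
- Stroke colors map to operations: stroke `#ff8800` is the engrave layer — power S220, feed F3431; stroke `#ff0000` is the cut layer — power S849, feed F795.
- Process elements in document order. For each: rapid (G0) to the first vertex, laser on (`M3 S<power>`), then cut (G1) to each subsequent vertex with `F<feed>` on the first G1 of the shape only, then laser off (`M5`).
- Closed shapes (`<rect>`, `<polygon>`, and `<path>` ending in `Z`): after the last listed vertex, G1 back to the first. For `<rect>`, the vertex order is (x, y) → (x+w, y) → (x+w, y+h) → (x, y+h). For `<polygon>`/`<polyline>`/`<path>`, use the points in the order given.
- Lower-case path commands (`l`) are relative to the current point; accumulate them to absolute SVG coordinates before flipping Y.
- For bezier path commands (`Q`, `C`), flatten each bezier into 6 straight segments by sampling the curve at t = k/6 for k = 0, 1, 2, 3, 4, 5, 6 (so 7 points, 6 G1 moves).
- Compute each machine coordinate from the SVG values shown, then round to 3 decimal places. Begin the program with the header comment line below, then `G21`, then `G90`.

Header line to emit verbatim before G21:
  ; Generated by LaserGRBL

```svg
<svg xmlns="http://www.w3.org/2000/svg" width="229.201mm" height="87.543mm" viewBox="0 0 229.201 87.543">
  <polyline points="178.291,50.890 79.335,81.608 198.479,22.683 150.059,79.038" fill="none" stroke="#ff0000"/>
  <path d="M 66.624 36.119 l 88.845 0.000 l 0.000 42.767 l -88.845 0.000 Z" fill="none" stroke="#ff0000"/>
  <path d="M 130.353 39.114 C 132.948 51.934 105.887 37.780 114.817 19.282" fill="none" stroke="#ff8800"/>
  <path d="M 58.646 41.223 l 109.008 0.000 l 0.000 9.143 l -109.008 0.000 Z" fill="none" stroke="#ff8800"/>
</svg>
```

; Generated by LaserGRBL
G21
G90
G0 X178.291 Y36.653
M3 S849
G1 X79.335 Y5.935 F795
G1 X198.479 Y64.860
G1 X150.059 Y8.505
M5
G0 X66.624 Y51.424
M3 S849
G1 X155.469 Y51.424 F795
G1 X155.469 Y8.657
G1 X66.624 Y8.657
G1 X66.624 Y51.424
M5
G0 X130.353 Y48.429
M3 S220
G1 X129.483 Y44.162 F3431
G1 X125.494 Y43.762
G1 X120.209 Y46.601
G1 X115.453 Y52.049
G1 X113.047 Y59.479
G1 X114.817 Y68.261
M5
G0 X58.646 Y46.320
M3 S220
G1 X167.654 Y46.320 F3431
G1 X167.654 Y37.177
G1 X58.646 Y37.177
G1 X58.646 Y46.320
M5

viewBox `0 0 229.201 87.543` with mm width/height → 1 unit = 1 mm. Flip: y_m = 87.543 − y_svg.

**Shape 1** — `<polyline>` open polyline, stroke `#ff0000` → cut (S849, F795). Machine vertices: (178.291,36.653) → (79.335,5.935) → (198.479,64.860) → (150.059,8.505). Open path.

**Shape 2** — `<path>` rectangle, stroke `#ff0000` → cut (S849, F795). Machine vertices: (66.624,51.424) → (155.469,51.424) → (155.469,8.657) → (66.624,8.657) → (66.624,51.424). Closed: final G1 returns to the first vertex.

**Shape 3** — `<path>` cubic bezier, stroke `#ff8800` → engrave (S220, F3431). Control points (SVG): P0=(130.353,39.114), P1=(132.948,51.934), P2=(105.887,37.780), P3=(114.817,19.282); sampled at t=k/6. Machine vertices: (130.353,48.429) → (129.483,44.162) → (125.494,43.762) → (120.209,46.601) → (115.453,52.049) → (113.047,59.479) → (114.817,68.261). Open path.

**Shape 4** — `<path>` rectangle, stroke `#ff8800` → engrave (S220, F3431). Machine vertices: (58.646,46.320) → (167.654,46.320) → (167.654,37.177) → (58.646,37.177) → (58.646,46.320). Closed: final G1 returns to the first vertex.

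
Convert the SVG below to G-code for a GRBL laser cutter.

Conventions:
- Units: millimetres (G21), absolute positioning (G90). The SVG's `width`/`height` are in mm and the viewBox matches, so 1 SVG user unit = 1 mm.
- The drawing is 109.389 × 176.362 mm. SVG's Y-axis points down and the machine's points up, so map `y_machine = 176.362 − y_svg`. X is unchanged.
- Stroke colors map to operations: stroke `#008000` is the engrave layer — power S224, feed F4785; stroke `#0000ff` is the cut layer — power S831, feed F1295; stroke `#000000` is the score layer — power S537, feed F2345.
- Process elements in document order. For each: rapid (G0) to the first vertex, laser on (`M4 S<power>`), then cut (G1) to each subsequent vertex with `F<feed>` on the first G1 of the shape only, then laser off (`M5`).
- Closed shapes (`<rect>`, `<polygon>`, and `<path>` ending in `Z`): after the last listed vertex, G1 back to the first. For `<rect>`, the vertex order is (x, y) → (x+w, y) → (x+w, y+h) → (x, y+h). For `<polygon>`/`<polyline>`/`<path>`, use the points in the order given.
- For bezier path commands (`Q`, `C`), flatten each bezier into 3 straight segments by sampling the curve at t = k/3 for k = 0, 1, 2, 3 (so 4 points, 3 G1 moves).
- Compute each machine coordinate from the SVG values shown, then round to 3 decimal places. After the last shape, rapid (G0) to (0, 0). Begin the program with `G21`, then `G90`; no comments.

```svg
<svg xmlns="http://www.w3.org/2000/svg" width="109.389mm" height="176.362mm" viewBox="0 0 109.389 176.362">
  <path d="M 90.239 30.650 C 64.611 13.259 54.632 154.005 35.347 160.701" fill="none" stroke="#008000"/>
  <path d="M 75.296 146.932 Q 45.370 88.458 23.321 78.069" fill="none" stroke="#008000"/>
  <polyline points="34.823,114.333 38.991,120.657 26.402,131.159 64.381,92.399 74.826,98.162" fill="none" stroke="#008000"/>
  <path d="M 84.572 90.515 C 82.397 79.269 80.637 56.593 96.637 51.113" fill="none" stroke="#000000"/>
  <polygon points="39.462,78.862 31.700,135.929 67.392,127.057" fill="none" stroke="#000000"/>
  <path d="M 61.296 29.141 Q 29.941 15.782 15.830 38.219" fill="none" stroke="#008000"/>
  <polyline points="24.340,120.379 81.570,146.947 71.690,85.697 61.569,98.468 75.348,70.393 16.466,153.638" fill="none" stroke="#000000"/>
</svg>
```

1 u = 1 mm; y_m = 176.362 − y.

[1] `<path>` cubic bezier, #008000→engrave S224 F4785: (90.239,145.712) → (68.903,121.212) → (52.454,56.219) → (35.347,15.661)

[2] `<path>` quadratic bezier, #008000→engrave S224 F4785: (75.296,29.430) → (56.221,63.070) → (38.896,86.024) → (23.321,98.293)

[3] `<polyline>` open polyline, #008000→engrave S224 F4785: (34.823,62.029) → (38.991,55.705) → (26.402,45.203) → (64.381,83.963) → (74.826,78.200)

[4] `<path>` cubic bezier, #000000→score S537 F2345: (84.572,85.847) → (83.178,99.843) → (85.915,115.097) → (96.637,125.249)

[5] `<polygon>` closed polygon, #000000→score S537 F2345: (39.462,97.500) → (31.700,40.433) → (67.392,49.305) → (39.462,97.500) (closed)

[6] `<path>` quadratic bezier, #008000→engrave S224 F4785: (61.296,147.221) → (42.309,152.150) → (27.153,149.124) → (15.830,138.143)

[7] `<polyline>` open polyline, #000000→score S537 F2345: (24.340,55.983) → (81.570,29.415) → (71.690,90.665) → (61.569,77.894) → (75.348,105.969) → (16.466,22.724)

G21
G90
G0 X90.239 Y145.712
M4 S224
G1 X68.903 Y121.212 F4785
G1 X52.454 Y56.219
G1 X35.347 Y15.661
M5
G0 X75.296 Y29.430
M4 S224
G1 X56.221 Y63.070 F4785
G1 X38.896 Y86.024
G1 X23.321 Y98.293
M5
G0 X34.823 Y62.029
M4 S224
G1 X38.991 Y55.705 F4785
G1 X26.402 Y45.203
G1 X64.381 Y83.963
G1 X74.826 Y78.200
M5
G0 X84.572 Y85.847
M4 S537
G1 X83.178 Y99.843 F2345
G1 X85.915 Y115.097
G1 X96.637 Y125.249
M5
G0 X39.462 Y97.500
M4 S537
G1 X31.700 Y40.433 F2345
G1 X67.392 Y49.305
G1 X39.462 Y97.500
M5
G0 X61.296 Y147.221
M4 S224
G1 X42.309 Y152.150 F4785
G1 X27.153 Y149.124
G1 X15.830 Y138.143
M5
G0 X24.340 Y55.983
M4 S537
G1 X81.570 Y29.415 F2345
G1 X71.690 Y90.665
G1 X61.569 Y77.894
G1 X75.348 Y105.969
G1 X16.466 Y22.724
M5
G0 X0.000 Y0.000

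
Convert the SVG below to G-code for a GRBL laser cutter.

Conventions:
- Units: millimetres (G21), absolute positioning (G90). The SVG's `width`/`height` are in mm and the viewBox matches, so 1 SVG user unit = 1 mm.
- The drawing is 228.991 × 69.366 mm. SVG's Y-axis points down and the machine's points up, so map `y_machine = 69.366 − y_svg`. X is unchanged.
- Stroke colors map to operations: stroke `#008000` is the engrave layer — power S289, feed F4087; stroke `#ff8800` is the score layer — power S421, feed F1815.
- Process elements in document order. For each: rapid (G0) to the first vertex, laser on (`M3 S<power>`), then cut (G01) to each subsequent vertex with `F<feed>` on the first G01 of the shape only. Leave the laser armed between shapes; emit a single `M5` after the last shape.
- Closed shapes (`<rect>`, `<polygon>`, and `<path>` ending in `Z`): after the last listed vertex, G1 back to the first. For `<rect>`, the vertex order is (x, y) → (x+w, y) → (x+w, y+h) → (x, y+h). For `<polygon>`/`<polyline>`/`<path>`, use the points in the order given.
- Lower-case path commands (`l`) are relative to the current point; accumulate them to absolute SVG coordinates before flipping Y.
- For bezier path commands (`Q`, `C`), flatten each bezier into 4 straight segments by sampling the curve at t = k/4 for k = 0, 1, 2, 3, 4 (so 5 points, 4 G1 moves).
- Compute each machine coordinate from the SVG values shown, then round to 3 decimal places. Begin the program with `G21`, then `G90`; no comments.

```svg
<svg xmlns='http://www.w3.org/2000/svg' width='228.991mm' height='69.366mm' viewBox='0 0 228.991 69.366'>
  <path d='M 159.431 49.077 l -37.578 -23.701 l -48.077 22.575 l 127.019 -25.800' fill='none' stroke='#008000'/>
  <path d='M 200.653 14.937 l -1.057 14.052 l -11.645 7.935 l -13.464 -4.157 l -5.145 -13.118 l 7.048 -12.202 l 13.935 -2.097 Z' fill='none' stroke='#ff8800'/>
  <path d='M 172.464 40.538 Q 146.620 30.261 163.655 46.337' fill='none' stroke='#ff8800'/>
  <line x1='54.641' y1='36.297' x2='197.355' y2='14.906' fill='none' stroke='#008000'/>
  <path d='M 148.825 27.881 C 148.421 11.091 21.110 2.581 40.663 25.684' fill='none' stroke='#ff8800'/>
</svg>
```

G21
G90
G0 X159.431 Y20.289
M3 S289
G01 X121.853 Y43.990 F4087
G01 X73.776 Y21.415
G01 X200.795 Y47.215
G0 X200.653 Y54.429
M3 S421
G01 X199.596 Y40.377 F1815
G01 X187.951 Y32.442
G01 X174.487 Y36.599
G01 X169.342 Y49.717
G01 X176.390 Y61.919
G01 X190.325 Y64.016
G01 X200.653 Y54.429
G0 X172.464 Y28.828
M3 S421
G01 X162.222 Y32.319 F1815
G01 X157.340 Y32.517
G01 X157.817 Y29.420
G01 X163.655 Y23.029
G0 X54.641 Y33.069
M3 S289
G01 X197.355 Y54.460 F4087
G0 X148.825 Y41.485
M3 S421
G01 X129.005 Y52.160 F1815
G01 X87.260 Y57.543
G01 X49.258 Y55.446
G01 X40.663 Y43.682
M5

Since the viewBox matches the mm dimensions, user units are millimetres directly. The only transform is the Y-flip y_m = 69.366 − y_svg.

Shape 1 is a open polyline drawn with `<path>`. Its stroke #008000 means engrave at S289, F4087. After flipping Y the toolpath is (159.431,20.289) → (121.853,43.990) → (73.776,21.415) → (200.795,47.215).

Shape 2 is a regular polygon drawn with `<path>`. Its stroke #ff8800 means score at S421, F1815. After flipping Y the toolpath is (200.653,54.429) → (199.596,40.377) → (187.951,32.442) → (174.487,36.599) → (169.342,49.717) → (176.390,61.919) → (190.325,64.016) → (200.653,54.429), returning to the start.

Shape 3 is a quadratic bezier drawn with `<path>`. Its stroke #ff8800 means score at S421, F1815. After flipping Y the toolpath is (172.464,28.828) → (162.222,32.319) → (157.340,32.517) → (157.817,29.420) → (163.655,23.029).

Shape 4 is a line segment drawn with `<line>`. Its stroke #008000 means engrave at S289, F4087. After flipping Y the toolpath is (54.641,33.069) → (197.355,54.460).

Shape 5 is a cubic bezier drawn with `<path>`. Its stroke #ff8800 means score at S421, F1815. After flipping Y the toolpath is (148.825,41.485) → (129.005,52.160) → (87.260,57.543) → (49.258,55.446) → (40.663,43.682).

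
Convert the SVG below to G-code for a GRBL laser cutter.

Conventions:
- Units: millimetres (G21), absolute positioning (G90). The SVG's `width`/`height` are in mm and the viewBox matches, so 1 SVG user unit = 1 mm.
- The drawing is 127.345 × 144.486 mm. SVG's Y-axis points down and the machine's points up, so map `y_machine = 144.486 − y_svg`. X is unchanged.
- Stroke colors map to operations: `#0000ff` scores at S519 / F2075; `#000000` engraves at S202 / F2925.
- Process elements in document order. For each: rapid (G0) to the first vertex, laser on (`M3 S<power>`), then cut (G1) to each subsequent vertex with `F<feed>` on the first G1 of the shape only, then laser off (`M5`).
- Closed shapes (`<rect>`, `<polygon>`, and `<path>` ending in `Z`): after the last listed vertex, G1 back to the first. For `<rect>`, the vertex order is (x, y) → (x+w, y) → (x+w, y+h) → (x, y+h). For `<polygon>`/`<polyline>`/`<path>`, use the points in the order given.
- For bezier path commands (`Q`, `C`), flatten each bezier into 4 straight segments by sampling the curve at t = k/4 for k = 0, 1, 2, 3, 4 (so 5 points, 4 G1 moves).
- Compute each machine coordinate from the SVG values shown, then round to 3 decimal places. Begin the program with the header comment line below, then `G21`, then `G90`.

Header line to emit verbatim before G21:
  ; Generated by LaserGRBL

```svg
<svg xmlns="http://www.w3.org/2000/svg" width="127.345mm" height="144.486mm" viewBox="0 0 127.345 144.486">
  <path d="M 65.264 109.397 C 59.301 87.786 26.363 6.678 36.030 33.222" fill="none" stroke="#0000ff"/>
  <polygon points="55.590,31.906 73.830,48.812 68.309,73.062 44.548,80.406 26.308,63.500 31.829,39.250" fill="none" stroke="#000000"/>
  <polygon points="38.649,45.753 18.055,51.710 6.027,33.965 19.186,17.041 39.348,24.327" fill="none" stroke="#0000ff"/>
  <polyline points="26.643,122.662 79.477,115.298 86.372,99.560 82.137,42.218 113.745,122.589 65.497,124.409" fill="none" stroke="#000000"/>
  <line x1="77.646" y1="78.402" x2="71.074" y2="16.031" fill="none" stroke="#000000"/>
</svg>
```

; Generated by LaserGRBL
G21
G90
G0 X65.264 Y35.089
M3 S519
G1 X56.821 Y59.841 F2075
G1 X44.786 Y91.235
G1 X35.681 Y113.599
G1 X36.030 Y111.264
M5
G0 X55.590 Y112.580
M3 S202
G1 X73.830 Y95.674 F2925
G1 X68.309 Y71.424
G1 X44.548 Y64.080
G1 X26.308 Y80.986
G1 X31.829 Y105.236
G1 X55.590 Y112.580
M5
G0 X38.649 Y98.733
M3 S519
G1 X18.055 Y92.776 F2075
G1 X6.027 Y110.521
G1 X19.186 Y127.445
G1 X39.348 Y120.159
G1 X38.649 Y98.733
M5
G0 X26.643 Y21.824
M3 S202
G1 X79.477 Y29.188 F2925
G1 X86.372 Y44.926
G1 X82.137 Y102.268
G1 X113.745 Y21.897
G1 X65.497 Y20.077
M5
G0 X77.646 Y66.084
M3 S202
G1 X71.074 Y128.455 F2925
M5

Since the viewBox matches the mm dimensions, user units are millimetres directly. The only transform is the Y-flip y_m = 144.486 − y_svg.

Shape 1 is a cubic bezier drawn with `<path>`. Its stroke #0000ff means score at S519, F2075. After flipping Y the toolpath is (65.264,35.089) → (56.821,59.841) → (44.786,91.235) → (35.681,113.599) → (36.030,111.264).

Shape 2 is a regular polygon drawn with `<polygon>`. Its stroke #000000 means engrave at S202, F2925. After flipping Y the toolpath is (55.590,112.580) → (73.830,95.674) → (68.309,71.424) → (44.548,64.080) → (26.308,80.986) → (31.829,105.236) → (55.590,112.580), returning to the start.

Shape 3 is a regular polygon drawn with `<polygon>`. Its stroke #0000ff means score at S519, F2075. After flipping Y the toolpath is (38.649,98.733) → (18.055,92.776) → (6.027,110.521) → (19.186,127.445) → (39.348,120.159) → (38.649,98.733), returning to the start.

Shape 4 is a open polyline drawn with `<polyline>`. Its stroke #000000 means engrave at S202, F2925. After flipping Y the toolpath is (26.643,21.824) → (79.477,29.188) → (86.372,44.926) → (82.137,102.268) → (113.745,21.897) → (65.497,20.077).

Shape 5 is a line segment drawn with `<line>`. Its stroke #000000 means engrave at S202, F2925. After flipping Y the toolpath is (77.646,66.084) → (71.074,128.455).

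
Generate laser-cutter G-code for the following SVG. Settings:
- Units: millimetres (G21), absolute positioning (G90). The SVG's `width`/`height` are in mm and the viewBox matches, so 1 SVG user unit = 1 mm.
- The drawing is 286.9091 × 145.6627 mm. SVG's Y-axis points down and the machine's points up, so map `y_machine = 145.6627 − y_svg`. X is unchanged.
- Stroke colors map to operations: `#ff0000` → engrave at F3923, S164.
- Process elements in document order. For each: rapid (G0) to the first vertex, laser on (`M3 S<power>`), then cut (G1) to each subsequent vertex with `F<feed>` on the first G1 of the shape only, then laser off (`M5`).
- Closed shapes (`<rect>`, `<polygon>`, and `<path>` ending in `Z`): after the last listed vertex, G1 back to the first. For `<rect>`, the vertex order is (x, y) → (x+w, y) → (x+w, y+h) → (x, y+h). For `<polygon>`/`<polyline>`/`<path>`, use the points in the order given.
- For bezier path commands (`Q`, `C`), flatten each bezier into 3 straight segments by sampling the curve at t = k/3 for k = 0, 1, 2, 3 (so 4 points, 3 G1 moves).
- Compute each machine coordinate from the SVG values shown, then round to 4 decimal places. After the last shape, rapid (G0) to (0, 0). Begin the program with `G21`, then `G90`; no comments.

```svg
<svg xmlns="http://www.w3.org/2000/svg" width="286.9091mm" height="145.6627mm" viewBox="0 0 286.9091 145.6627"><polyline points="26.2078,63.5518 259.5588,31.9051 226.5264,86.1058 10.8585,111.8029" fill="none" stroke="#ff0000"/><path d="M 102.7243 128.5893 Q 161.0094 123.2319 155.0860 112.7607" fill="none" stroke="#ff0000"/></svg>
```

viewBox `0 0 286.9091 145.6627` with mm width/height → 1 unit = 1 mm. Flip: y_m = 145.6627 − y_svg.

**Shape 1** — `<polyline>` open polyline, stroke `#ff0000` → engrave (S164, F3923). Machine vertices: (26.2078,82.1109) → (259.5588,113.7576) → (226.5264,59.5569) → (10.8585,33.8598). Open path.

**Shape 2** — `<path>` quadratic bezier, stroke `#ff0000` → engrave (S164, F3923). Control points (SVG): P0=(102.7243,128.5893), P1=(161.0094,123.2319), P2=(155.0860,112.7607); sampled at t=k/3. Machine vertices: (102.7243,17.0734) → (134.4468,21.2132) → (151.9007,26.4894) → (155.0860,32.9020). Open path.

G21
G90
G0 X26.2078 Y82.1109
M3 S164
G1 X259.5588 Y113.7576 F3923
G1 X226.5264 Y59.5569
G1 X10.8585 Y33.8598
M5
G0 X102.7243 Y17.0734
M3 S164
G1 X134.4468 Y21.2132 F3923
G1 X151.9007 Y26.4894
G1 X155.0860 Y32.9020
M5
G0 X0.0000 Y0.0000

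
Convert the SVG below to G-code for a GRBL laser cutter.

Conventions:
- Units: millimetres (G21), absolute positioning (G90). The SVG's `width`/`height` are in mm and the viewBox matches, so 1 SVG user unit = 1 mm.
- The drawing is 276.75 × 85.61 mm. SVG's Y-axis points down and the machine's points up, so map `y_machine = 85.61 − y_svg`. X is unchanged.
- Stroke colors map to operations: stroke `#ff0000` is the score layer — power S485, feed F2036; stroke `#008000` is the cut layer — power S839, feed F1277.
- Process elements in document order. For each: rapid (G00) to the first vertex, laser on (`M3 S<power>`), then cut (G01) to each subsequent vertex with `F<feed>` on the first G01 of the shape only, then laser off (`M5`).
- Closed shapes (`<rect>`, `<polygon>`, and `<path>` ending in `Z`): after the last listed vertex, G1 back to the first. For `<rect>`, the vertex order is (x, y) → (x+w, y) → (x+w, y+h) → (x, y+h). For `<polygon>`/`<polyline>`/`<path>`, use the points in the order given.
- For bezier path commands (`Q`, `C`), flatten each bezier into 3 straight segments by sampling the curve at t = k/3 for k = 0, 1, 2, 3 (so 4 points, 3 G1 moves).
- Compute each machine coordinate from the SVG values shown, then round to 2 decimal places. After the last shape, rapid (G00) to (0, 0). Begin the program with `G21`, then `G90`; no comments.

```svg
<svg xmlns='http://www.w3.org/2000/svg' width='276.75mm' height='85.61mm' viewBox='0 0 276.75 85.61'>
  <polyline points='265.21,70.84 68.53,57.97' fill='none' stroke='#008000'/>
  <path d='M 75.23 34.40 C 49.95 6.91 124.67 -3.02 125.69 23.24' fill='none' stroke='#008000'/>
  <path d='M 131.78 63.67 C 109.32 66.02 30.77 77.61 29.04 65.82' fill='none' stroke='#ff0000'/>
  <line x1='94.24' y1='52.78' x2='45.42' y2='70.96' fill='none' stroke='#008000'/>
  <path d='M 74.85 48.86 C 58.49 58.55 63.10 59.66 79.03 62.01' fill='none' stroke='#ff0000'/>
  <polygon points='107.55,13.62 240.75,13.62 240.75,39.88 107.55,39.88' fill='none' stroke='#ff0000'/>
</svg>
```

G21
G90
G00 X265.21 Y14.77
M3 S839
G01 X68.53 Y27.64 F1277
M5
G00 X75.23 Y51.21
M3 S839
G01 X76.85 Y72.16 F1277
G01 X106.54 Y77.26
G01 X125.69 Y62.37
M5
G00 X131.78 Y21.94
M3 S485
G01 X95.55 Y17.72 F2036
G01 X51.45 Y14.59
G01 X29.04 Y19.79
M5
G00 X94.24 Y32.83
M3 S839
G01 X45.42 Y14.65 F1277
M5
G00 X74.85 Y36.75
M3 S485
G01 X65.12 Y29.56 F2036
G01 X67.23 Y25.90
G01 X79.03 Y23.60
M5
G00 X107.55 Y71.99
M3 S485
G01 X240.75 Y71.99 F2036
G01 X240.75 Y45.73
G01 X107.55 Y45.73
G01 X107.55 Y71.99
M5
G00 X0.00 Y0.00

1 u = 1 mm; y_m = 85.61 − y.

[1] `<polyline>` line segment, #008000→cut S839 F1277: (265.21,14.77) → (68.53,27.64)

[2] `<path>` cubic bezier, #008000→cut S839 F1277: (75.23,51.21) → (76.85,72.16) → (106.54,77.26) → (125.69,62.37)

[3] `<path>` cubic bezier, #ff0000→score S485 F2036: (131.78,21.94) → (95.55,17.72) → (51.45,14.59) → (29.04,19.79)

[4] `<line>` line segment, #008000→cut S839 F1277: (94.24,32.83) → (45.42,14.65)

[5] `<path>` cubic bezier, #ff0000→score S485 F2036: (74.85,36.75) → (65.12,29.56) → (67.23,25.90) → (79.03,23.60)

[6] `<polygon>` rectangle, #ff0000→score S485 F2036: (107.55,71.99) → (240.75,71.99) → (240.75,45.73) → (107.55,45.73) → (107.55,71.99) (closed)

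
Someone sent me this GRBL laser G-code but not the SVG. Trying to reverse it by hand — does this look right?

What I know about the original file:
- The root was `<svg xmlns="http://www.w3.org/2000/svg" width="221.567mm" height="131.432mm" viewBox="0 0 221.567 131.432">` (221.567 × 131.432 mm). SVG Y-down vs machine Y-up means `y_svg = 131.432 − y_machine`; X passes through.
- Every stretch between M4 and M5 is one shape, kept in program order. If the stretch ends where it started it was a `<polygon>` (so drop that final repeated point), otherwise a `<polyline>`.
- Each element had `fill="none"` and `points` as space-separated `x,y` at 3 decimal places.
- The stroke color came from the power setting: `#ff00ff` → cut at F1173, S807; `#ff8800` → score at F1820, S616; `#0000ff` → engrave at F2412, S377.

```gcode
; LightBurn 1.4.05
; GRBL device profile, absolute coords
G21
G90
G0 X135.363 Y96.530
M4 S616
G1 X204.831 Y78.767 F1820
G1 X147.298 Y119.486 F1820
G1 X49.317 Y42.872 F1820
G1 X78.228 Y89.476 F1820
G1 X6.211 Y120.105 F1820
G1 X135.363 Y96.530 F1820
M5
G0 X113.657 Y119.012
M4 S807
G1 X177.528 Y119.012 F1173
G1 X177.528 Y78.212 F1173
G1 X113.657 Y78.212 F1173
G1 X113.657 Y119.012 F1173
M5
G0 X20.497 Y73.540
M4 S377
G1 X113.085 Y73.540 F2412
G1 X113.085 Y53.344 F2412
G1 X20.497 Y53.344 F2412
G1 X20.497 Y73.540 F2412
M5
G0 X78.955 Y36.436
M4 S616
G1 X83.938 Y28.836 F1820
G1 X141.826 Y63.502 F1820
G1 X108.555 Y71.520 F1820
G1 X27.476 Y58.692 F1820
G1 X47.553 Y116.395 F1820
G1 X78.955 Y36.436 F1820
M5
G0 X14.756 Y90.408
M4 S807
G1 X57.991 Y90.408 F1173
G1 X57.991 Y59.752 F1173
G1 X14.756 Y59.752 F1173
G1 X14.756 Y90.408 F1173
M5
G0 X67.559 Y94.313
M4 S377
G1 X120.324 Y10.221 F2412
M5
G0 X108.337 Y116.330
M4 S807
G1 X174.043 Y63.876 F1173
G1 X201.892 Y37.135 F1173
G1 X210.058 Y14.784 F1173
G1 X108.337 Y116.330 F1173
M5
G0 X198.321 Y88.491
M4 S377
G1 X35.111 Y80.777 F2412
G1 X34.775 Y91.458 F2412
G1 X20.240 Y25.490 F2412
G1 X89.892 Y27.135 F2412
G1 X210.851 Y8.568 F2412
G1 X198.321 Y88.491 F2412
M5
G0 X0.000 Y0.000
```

<svg xmlns="http://www.w3.org/2000/svg" width="221.567mm" height="131.432mm" viewBox="0 0 221.567 131.432">
  <polygon points="135.363,34.902 204.831,52.665 147.298,11.946 49.317,88.560 78.228,41.956 6.211,11.327" fill="none" stroke="#ff8800"/>
  <polygon points="113.657,12.420 177.528,12.420 177.528,53.220 113.657,53.220" fill="none" stroke="#ff00ff"/>
  <polygon points="20.497,57.892 113.085,57.892 113.085,78.088 20.497,78.088" fill="none" stroke="#0000ff"/>
  <polygon points="78.955,94.996 83.938,102.596 141.826,67.930 108.555,59.912 27.476,72.740 47.553,15.037" fill="none" stroke="#ff8800"/>
  <polygon points="14.756,41.024 57.991,41.024 57.991,71.680 14.756,71.680" fill="none" stroke="#ff00ff"/>
  <polyline points="67.559,37.119 120.324,121.211" fill="none" stroke="#0000ff"/>
  <polygon points="108.337,15.102 174.043,67.556 201.892,94.297 210.058,116.648" fill="none" stroke="#ff00ff"/>
  <polygon points="198.321,42.941 35.111,50.655 34.775,39.974 20.240,105.942 89.892,104.297 210.851,122.864" fill="none" stroke="#0000ff"/>
</svg>

Each laser-on run becomes one SVG element. Flip Y back into SVG space with y_svg = 131.432 − y_machine.

Run 1: power S616 maps to stroke `#ff8800` (score). The run returns to its start, so emit a `<polygon>` with points (Y-flipped): 135.363,34.902 204.831,52.665 147.298,11.946 49.317,88.560 78.228,41.956 6.211,11.327.

Run 2: power S807 maps to stroke `#ff00ff` (cut). The run returns to its start, so emit a `<polygon>` with points (Y-flipped): 113.657,12.420 177.528,12.420 177.528,53.220 113.657,53.220.

Run 3: the run's S377 means `#0000ff` (engrave). The run returns to its start, so emit a `<polygon>` with points (Y-flipped): 20.497,57.892 113.085,57.892 113.085,78.088 20.497,78.088.

Run 4: the run's S616 means `#ff8800` (score). The run returns to its start, so emit a `<polygon>` with points (Y-flipped): 78.955,94.996 83.938,102.596 141.826,67.930 108.555,59.912 27.476,72.740 47.553,15.037.

Run 5: power S807 maps to stroke `#ff00ff` (cut). The run returns to its start, so emit a `<polygon>` with points (Y-flipped): 14.756,41.024 57.991,41.024 57.991,71.680 14.756,71.680.

Run 6: S377 ⇒ engrave layer `#0000ff`. The run is open, so emit a `<polyline>` with points (Y-flipped): 67.559,37.119 120.324,121.211.

Run 7: power S807 maps to stroke `#ff00ff` (cut). The run returns to its start, so emit a `<polygon>` with points (Y-flipped): 108.337,15.102 174.043,67.556 201.892,94.297 210.058,116.648.

Run 8: power S377 maps to stroke `#0000ff` (engrave). The run returns to its start, so emit a `<polygon>` with points (Y-flipped): 198.321,42.941 35.111,50.655 34.775,39.974 20.240,105.942 89.892,104.297 210.851,122.864.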